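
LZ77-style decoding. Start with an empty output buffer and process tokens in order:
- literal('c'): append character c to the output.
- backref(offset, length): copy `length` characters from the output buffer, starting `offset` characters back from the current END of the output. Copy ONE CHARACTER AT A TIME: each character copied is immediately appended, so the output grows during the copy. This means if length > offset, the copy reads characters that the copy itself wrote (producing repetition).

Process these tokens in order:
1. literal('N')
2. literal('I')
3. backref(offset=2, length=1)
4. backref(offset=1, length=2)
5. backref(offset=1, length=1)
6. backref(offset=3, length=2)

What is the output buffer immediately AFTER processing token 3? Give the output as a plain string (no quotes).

Answer: NIN

Derivation:
Token 1: literal('N'). Output: "N"
Token 2: literal('I'). Output: "NI"
Token 3: backref(off=2, len=1). Copied 'N' from pos 0. Output: "NIN"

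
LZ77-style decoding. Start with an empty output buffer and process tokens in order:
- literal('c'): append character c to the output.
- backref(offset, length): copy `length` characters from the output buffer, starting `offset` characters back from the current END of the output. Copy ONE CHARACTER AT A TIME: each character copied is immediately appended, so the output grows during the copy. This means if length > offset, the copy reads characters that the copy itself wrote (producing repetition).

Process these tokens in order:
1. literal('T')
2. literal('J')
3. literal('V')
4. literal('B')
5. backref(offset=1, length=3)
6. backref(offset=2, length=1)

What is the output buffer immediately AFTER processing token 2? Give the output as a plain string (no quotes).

Answer: TJ

Derivation:
Token 1: literal('T'). Output: "T"
Token 2: literal('J'). Output: "TJ"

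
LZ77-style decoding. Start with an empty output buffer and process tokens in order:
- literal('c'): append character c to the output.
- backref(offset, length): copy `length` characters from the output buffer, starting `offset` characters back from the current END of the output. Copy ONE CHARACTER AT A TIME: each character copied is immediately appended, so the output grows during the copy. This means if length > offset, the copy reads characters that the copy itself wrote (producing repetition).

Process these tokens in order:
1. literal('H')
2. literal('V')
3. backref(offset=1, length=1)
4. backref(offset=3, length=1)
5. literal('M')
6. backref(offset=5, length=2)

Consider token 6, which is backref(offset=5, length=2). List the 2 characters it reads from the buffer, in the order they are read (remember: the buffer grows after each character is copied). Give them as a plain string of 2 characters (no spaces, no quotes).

Answer: HV

Derivation:
Token 1: literal('H'). Output: "H"
Token 2: literal('V'). Output: "HV"
Token 3: backref(off=1, len=1). Copied 'V' from pos 1. Output: "HVV"
Token 4: backref(off=3, len=1). Copied 'H' from pos 0. Output: "HVVH"
Token 5: literal('M'). Output: "HVVHM"
Token 6: backref(off=5, len=2). Buffer before: "HVVHM" (len 5)
  byte 1: read out[0]='H', append. Buffer now: "HVVHMH"
  byte 2: read out[1]='V', append. Buffer now: "HVVHMHV"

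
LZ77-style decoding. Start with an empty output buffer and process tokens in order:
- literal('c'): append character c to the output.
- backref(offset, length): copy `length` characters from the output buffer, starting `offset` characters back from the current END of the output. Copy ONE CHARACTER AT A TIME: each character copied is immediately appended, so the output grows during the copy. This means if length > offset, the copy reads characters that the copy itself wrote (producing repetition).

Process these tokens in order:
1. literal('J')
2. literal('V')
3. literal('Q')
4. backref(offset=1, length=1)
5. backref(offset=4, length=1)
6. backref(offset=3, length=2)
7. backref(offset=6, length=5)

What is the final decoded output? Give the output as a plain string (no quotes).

Token 1: literal('J'). Output: "J"
Token 2: literal('V'). Output: "JV"
Token 3: literal('Q'). Output: "JVQ"
Token 4: backref(off=1, len=1). Copied 'Q' from pos 2. Output: "JVQQ"
Token 5: backref(off=4, len=1). Copied 'J' from pos 0. Output: "JVQQJ"
Token 6: backref(off=3, len=2). Copied 'QQ' from pos 2. Output: "JVQQJQQ"
Token 7: backref(off=6, len=5). Copied 'VQQJQ' from pos 1. Output: "JVQQJQQVQQJQ"

Answer: JVQQJQQVQQJQ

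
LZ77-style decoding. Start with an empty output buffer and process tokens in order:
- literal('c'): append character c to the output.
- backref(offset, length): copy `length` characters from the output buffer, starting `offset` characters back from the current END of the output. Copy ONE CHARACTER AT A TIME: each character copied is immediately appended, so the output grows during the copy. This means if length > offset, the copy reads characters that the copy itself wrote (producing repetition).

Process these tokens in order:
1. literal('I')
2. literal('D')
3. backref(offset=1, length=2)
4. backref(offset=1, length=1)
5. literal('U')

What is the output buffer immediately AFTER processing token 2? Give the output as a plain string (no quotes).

Token 1: literal('I'). Output: "I"
Token 2: literal('D'). Output: "ID"

Answer: ID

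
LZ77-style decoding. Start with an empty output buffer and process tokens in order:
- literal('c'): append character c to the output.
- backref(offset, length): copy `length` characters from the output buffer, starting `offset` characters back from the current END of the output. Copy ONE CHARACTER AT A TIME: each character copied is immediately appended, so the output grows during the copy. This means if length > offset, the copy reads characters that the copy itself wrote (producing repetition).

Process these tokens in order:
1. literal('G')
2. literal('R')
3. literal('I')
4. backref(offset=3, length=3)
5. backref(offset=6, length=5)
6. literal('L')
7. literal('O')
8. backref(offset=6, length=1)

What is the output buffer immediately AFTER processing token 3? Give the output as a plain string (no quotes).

Token 1: literal('G'). Output: "G"
Token 2: literal('R'). Output: "GR"
Token 3: literal('I'). Output: "GRI"

Answer: GRI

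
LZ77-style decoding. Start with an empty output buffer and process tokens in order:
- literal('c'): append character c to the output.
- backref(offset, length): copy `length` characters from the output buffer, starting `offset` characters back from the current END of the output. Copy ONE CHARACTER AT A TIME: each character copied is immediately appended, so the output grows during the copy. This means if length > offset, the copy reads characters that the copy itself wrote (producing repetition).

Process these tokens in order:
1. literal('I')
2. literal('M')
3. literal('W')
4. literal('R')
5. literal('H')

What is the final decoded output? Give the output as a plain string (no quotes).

Answer: IMWRH

Derivation:
Token 1: literal('I'). Output: "I"
Token 2: literal('M'). Output: "IM"
Token 3: literal('W'). Output: "IMW"
Token 4: literal('R'). Output: "IMWR"
Token 5: literal('H'). Output: "IMWRH"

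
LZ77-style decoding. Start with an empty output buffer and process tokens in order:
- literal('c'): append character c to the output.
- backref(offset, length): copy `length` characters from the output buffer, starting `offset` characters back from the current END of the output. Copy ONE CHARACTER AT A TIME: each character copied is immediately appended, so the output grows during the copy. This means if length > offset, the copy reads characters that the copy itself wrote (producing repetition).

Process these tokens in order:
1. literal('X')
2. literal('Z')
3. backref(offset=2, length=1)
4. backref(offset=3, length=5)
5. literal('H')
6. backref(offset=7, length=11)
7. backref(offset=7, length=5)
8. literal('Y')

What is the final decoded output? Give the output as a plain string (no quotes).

Answer: XZXXZXXZHXXZXXZHXXZXXZHXXY

Derivation:
Token 1: literal('X'). Output: "X"
Token 2: literal('Z'). Output: "XZ"
Token 3: backref(off=2, len=1). Copied 'X' from pos 0. Output: "XZX"
Token 4: backref(off=3, len=5) (overlapping!). Copied 'XZXXZ' from pos 0. Output: "XZXXZXXZ"
Token 5: literal('H'). Output: "XZXXZXXZH"
Token 6: backref(off=7, len=11) (overlapping!). Copied 'XXZXXZHXXZX' from pos 2. Output: "XZXXZXXZHXXZXXZHXXZX"
Token 7: backref(off=7, len=5). Copied 'XZHXX' from pos 13. Output: "XZXXZXXZHXXZXXZHXXZXXZHXX"
Token 8: literal('Y'). Output: "XZXXZXXZHXXZXXZHXXZXXZHXXY"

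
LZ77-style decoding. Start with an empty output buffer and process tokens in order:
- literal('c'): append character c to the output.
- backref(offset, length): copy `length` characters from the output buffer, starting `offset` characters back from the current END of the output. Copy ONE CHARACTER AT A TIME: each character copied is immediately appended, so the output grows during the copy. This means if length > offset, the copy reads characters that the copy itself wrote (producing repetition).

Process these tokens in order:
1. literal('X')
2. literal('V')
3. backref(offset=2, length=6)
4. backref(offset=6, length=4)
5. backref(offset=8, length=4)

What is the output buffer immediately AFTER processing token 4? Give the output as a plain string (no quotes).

Answer: XVXVXVXVXVXV

Derivation:
Token 1: literal('X'). Output: "X"
Token 2: literal('V'). Output: "XV"
Token 3: backref(off=2, len=6) (overlapping!). Copied 'XVXVXV' from pos 0. Output: "XVXVXVXV"
Token 4: backref(off=6, len=4). Copied 'XVXV' from pos 2. Output: "XVXVXVXVXVXV"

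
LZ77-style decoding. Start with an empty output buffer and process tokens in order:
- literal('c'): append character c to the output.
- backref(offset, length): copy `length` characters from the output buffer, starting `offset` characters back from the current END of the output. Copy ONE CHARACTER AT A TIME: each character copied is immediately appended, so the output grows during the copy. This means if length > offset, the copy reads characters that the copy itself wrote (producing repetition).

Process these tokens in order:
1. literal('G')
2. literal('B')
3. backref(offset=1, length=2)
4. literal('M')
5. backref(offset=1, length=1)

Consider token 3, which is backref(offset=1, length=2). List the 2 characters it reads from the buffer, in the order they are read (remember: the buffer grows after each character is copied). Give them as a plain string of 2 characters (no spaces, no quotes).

Answer: BB

Derivation:
Token 1: literal('G'). Output: "G"
Token 2: literal('B'). Output: "GB"
Token 3: backref(off=1, len=2). Buffer before: "GB" (len 2)
  byte 1: read out[1]='B', append. Buffer now: "GBB"
  byte 2: read out[2]='B', append. Buffer now: "GBBB"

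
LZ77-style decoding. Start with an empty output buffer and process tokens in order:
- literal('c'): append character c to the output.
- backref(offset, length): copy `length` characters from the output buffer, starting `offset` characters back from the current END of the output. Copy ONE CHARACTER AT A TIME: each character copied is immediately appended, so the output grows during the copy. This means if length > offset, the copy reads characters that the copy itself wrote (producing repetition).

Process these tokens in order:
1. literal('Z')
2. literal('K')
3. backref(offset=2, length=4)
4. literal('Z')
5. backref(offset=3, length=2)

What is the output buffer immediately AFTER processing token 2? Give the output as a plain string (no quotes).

Answer: ZK

Derivation:
Token 1: literal('Z'). Output: "Z"
Token 2: literal('K'). Output: "ZK"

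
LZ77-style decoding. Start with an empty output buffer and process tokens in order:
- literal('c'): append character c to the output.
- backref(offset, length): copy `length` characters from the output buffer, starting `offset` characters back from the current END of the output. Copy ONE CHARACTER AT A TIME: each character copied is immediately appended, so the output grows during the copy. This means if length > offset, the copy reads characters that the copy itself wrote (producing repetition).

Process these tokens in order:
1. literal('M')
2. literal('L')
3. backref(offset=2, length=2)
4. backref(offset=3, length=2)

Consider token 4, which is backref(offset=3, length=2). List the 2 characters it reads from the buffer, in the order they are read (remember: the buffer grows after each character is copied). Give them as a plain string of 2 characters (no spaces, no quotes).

Answer: LM

Derivation:
Token 1: literal('M'). Output: "M"
Token 2: literal('L'). Output: "ML"
Token 3: backref(off=2, len=2). Copied 'ML' from pos 0. Output: "MLML"
Token 4: backref(off=3, len=2). Buffer before: "MLML" (len 4)
  byte 1: read out[1]='L', append. Buffer now: "MLMLL"
  byte 2: read out[2]='M', append. Buffer now: "MLMLLM"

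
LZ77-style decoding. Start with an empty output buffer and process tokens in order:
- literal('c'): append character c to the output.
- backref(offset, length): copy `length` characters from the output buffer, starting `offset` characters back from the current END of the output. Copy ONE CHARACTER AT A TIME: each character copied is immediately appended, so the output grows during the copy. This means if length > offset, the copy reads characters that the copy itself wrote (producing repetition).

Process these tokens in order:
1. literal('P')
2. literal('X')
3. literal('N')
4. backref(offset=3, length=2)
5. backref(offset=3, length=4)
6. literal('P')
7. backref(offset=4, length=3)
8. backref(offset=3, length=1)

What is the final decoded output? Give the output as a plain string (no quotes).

Token 1: literal('P'). Output: "P"
Token 2: literal('X'). Output: "PX"
Token 3: literal('N'). Output: "PXN"
Token 4: backref(off=3, len=2). Copied 'PX' from pos 0. Output: "PXNPX"
Token 5: backref(off=3, len=4) (overlapping!). Copied 'NPXN' from pos 2. Output: "PXNPXNPXN"
Token 6: literal('P'). Output: "PXNPXNPXNP"
Token 7: backref(off=4, len=3). Copied 'PXN' from pos 6. Output: "PXNPXNPXNPPXN"
Token 8: backref(off=3, len=1). Copied 'P' from pos 10. Output: "PXNPXNPXNPPXNP"

Answer: PXNPXNPXNPPXNP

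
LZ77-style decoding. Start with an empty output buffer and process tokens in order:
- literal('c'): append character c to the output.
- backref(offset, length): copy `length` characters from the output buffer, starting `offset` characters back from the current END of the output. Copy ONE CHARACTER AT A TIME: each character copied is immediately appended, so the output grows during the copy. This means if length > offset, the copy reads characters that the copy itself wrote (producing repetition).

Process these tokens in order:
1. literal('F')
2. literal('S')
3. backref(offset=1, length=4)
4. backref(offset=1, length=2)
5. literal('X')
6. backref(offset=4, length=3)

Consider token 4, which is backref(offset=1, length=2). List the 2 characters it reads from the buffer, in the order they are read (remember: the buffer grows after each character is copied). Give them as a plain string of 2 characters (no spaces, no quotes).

Answer: SS

Derivation:
Token 1: literal('F'). Output: "F"
Token 2: literal('S'). Output: "FS"
Token 3: backref(off=1, len=4) (overlapping!). Copied 'SSSS' from pos 1. Output: "FSSSSS"
Token 4: backref(off=1, len=2). Buffer before: "FSSSSS" (len 6)
  byte 1: read out[5]='S', append. Buffer now: "FSSSSSS"
  byte 2: read out[6]='S', append. Buffer now: "FSSSSSSS"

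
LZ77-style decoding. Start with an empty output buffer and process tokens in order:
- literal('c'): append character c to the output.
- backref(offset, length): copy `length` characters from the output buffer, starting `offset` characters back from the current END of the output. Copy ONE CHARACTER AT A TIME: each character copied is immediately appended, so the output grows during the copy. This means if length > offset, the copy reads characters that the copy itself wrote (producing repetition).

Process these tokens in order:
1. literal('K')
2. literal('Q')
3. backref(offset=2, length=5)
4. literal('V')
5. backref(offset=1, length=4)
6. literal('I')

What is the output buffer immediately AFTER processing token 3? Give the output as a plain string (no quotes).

Token 1: literal('K'). Output: "K"
Token 2: literal('Q'). Output: "KQ"
Token 3: backref(off=2, len=5) (overlapping!). Copied 'KQKQK' from pos 0. Output: "KQKQKQK"

Answer: KQKQKQK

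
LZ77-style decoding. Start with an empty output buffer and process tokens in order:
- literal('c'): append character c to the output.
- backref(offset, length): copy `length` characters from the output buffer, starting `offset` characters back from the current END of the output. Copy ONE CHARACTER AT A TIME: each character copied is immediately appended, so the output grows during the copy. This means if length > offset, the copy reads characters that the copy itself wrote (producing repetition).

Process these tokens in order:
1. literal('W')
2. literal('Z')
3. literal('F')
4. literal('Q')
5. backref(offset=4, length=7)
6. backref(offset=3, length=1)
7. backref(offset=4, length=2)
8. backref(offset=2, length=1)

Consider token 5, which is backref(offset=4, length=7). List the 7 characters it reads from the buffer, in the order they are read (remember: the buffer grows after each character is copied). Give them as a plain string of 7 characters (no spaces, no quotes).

Answer: WZFQWZF

Derivation:
Token 1: literal('W'). Output: "W"
Token 2: literal('Z'). Output: "WZ"
Token 3: literal('F'). Output: "WZF"
Token 4: literal('Q'). Output: "WZFQ"
Token 5: backref(off=4, len=7). Buffer before: "WZFQ" (len 4)
  byte 1: read out[0]='W', append. Buffer now: "WZFQW"
  byte 2: read out[1]='Z', append. Buffer now: "WZFQWZ"
  byte 3: read out[2]='F', append. Buffer now: "WZFQWZF"
  byte 4: read out[3]='Q', append. Buffer now: "WZFQWZFQ"
  byte 5: read out[4]='W', append. Buffer now: "WZFQWZFQW"
  byte 6: read out[5]='Z', append. Buffer now: "WZFQWZFQWZ"
  byte 7: read out[6]='F', append. Buffer now: "WZFQWZFQWZF"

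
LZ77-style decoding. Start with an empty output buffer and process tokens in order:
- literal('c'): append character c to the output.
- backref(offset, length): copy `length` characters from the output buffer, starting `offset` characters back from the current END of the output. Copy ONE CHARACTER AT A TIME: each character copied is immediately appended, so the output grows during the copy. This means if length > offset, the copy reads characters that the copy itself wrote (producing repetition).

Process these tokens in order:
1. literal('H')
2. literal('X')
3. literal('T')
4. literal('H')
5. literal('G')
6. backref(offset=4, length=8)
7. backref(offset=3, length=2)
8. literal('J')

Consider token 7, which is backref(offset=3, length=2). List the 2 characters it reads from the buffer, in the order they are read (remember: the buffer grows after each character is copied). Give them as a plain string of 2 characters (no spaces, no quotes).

Answer: TH

Derivation:
Token 1: literal('H'). Output: "H"
Token 2: literal('X'). Output: "HX"
Token 3: literal('T'). Output: "HXT"
Token 4: literal('H'). Output: "HXTH"
Token 5: literal('G'). Output: "HXTHG"
Token 6: backref(off=4, len=8) (overlapping!). Copied 'XTHGXTHG' from pos 1. Output: "HXTHGXTHGXTHG"
Token 7: backref(off=3, len=2). Buffer before: "HXTHGXTHGXTHG" (len 13)
  byte 1: read out[10]='T', append. Buffer now: "HXTHGXTHGXTHGT"
  byte 2: read out[11]='H', append. Buffer now: "HXTHGXTHGXTHGTH"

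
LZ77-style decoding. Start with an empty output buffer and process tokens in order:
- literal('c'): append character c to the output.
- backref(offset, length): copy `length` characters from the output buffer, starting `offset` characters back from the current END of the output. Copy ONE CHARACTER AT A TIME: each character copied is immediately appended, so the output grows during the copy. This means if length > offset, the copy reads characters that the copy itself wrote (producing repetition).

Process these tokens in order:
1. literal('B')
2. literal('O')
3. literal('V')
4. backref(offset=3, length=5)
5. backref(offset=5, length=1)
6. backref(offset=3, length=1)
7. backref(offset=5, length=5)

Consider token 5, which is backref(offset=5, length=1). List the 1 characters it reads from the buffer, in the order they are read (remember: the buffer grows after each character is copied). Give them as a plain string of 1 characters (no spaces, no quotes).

Token 1: literal('B'). Output: "B"
Token 2: literal('O'). Output: "BO"
Token 3: literal('V'). Output: "BOV"
Token 4: backref(off=3, len=5) (overlapping!). Copied 'BOVBO' from pos 0. Output: "BOVBOVBO"
Token 5: backref(off=5, len=1). Buffer before: "BOVBOVBO" (len 8)
  byte 1: read out[3]='B', append. Buffer now: "BOVBOVBOB"

Answer: B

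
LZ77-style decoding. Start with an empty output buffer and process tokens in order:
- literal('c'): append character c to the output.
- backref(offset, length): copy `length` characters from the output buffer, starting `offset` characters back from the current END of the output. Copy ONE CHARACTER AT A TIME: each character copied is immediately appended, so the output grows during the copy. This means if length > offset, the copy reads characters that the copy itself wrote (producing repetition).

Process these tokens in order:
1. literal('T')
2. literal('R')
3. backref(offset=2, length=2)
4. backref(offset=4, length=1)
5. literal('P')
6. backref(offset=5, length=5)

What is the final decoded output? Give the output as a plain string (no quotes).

Answer: TRTRTPRTRTP

Derivation:
Token 1: literal('T'). Output: "T"
Token 2: literal('R'). Output: "TR"
Token 3: backref(off=2, len=2). Copied 'TR' from pos 0. Output: "TRTR"
Token 4: backref(off=4, len=1). Copied 'T' from pos 0. Output: "TRTRT"
Token 5: literal('P'). Output: "TRTRTP"
Token 6: backref(off=5, len=5). Copied 'RTRTP' from pos 1. Output: "TRTRTPRTRTP"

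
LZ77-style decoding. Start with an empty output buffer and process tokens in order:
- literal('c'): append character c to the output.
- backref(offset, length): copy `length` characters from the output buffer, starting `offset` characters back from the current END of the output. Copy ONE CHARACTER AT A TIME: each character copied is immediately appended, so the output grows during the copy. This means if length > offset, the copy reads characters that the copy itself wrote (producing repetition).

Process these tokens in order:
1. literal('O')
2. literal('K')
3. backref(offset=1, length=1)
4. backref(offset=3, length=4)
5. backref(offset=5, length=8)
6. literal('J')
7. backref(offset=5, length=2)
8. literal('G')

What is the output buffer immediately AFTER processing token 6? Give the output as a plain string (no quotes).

Token 1: literal('O'). Output: "O"
Token 2: literal('K'). Output: "OK"
Token 3: backref(off=1, len=1). Copied 'K' from pos 1. Output: "OKK"
Token 4: backref(off=3, len=4) (overlapping!). Copied 'OKKO' from pos 0. Output: "OKKOKKO"
Token 5: backref(off=5, len=8) (overlapping!). Copied 'KOKKOKOK' from pos 2. Output: "OKKOKKOKOKKOKOK"
Token 6: literal('J'). Output: "OKKOKKOKOKKOKOKJ"

Answer: OKKOKKOKOKKOKOKJ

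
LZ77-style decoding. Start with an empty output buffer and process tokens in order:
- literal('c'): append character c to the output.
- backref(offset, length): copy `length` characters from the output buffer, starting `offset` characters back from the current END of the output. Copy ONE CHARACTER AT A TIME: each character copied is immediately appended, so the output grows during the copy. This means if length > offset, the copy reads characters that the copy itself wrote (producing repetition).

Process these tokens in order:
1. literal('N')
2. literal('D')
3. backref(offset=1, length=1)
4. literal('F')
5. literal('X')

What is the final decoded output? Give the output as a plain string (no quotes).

Answer: NDDFX

Derivation:
Token 1: literal('N'). Output: "N"
Token 2: literal('D'). Output: "ND"
Token 3: backref(off=1, len=1). Copied 'D' from pos 1. Output: "NDD"
Token 4: literal('F'). Output: "NDDF"
Token 5: literal('X'). Output: "NDDFX"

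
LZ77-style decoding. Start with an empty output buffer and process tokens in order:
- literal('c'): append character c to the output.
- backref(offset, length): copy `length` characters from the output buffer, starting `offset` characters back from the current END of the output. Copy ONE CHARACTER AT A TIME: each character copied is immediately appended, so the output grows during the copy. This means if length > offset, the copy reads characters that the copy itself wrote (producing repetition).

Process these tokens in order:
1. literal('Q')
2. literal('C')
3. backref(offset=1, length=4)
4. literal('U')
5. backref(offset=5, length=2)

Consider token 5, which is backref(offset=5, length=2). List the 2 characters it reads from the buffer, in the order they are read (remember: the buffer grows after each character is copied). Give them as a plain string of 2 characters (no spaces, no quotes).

Answer: CC

Derivation:
Token 1: literal('Q'). Output: "Q"
Token 2: literal('C'). Output: "QC"
Token 3: backref(off=1, len=4) (overlapping!). Copied 'CCCC' from pos 1. Output: "QCCCCC"
Token 4: literal('U'). Output: "QCCCCCU"
Token 5: backref(off=5, len=2). Buffer before: "QCCCCCU" (len 7)
  byte 1: read out[2]='C', append. Buffer now: "QCCCCCUC"
  byte 2: read out[3]='C', append. Buffer now: "QCCCCCUCC"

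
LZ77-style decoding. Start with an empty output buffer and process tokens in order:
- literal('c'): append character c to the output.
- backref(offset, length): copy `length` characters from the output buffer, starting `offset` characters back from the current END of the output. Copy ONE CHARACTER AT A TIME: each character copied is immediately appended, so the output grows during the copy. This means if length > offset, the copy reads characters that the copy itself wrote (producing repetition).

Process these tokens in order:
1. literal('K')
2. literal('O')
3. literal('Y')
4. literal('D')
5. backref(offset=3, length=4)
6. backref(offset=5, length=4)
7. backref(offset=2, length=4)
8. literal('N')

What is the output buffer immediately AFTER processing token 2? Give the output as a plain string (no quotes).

Answer: KO

Derivation:
Token 1: literal('K'). Output: "K"
Token 2: literal('O'). Output: "KO"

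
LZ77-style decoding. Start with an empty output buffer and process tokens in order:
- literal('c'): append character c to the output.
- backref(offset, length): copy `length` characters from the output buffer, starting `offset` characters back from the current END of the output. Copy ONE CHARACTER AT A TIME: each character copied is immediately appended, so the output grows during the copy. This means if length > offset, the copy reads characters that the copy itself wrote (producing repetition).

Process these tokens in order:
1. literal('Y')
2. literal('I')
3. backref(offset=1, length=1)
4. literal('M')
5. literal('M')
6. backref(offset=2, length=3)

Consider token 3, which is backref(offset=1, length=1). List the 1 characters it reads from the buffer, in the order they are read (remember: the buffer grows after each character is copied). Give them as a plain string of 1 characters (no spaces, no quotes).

Answer: I

Derivation:
Token 1: literal('Y'). Output: "Y"
Token 2: literal('I'). Output: "YI"
Token 3: backref(off=1, len=1). Buffer before: "YI" (len 2)
  byte 1: read out[1]='I', append. Buffer now: "YII"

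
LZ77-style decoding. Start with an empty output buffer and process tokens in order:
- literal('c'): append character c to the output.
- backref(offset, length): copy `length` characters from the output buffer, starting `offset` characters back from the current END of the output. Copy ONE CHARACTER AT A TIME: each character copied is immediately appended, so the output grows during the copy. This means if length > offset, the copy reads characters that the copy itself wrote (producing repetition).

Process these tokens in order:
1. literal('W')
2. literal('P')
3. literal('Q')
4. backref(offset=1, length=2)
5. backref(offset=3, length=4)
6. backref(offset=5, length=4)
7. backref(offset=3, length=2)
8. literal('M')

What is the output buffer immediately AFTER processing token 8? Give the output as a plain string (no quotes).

Answer: WPQQQQQQQQQQQQQM

Derivation:
Token 1: literal('W'). Output: "W"
Token 2: literal('P'). Output: "WP"
Token 3: literal('Q'). Output: "WPQ"
Token 4: backref(off=1, len=2) (overlapping!). Copied 'QQ' from pos 2. Output: "WPQQQ"
Token 5: backref(off=3, len=4) (overlapping!). Copied 'QQQQ' from pos 2. Output: "WPQQQQQQQ"
Token 6: backref(off=5, len=4). Copied 'QQQQ' from pos 4. Output: "WPQQQQQQQQQQQ"
Token 7: backref(off=3, len=2). Copied 'QQ' from pos 10. Output: "WPQQQQQQQQQQQQQ"
Token 8: literal('M'). Output: "WPQQQQQQQQQQQQQM"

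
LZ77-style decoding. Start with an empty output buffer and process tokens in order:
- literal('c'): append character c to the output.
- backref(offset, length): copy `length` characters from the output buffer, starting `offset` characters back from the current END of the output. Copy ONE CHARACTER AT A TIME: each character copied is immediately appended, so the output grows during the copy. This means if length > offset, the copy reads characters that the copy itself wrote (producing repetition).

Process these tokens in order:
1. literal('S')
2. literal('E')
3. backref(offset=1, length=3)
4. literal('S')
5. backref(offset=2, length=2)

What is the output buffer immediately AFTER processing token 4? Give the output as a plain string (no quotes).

Answer: SEEEES

Derivation:
Token 1: literal('S'). Output: "S"
Token 2: literal('E'). Output: "SE"
Token 3: backref(off=1, len=3) (overlapping!). Copied 'EEE' from pos 1. Output: "SEEEE"
Token 4: literal('S'). Output: "SEEEES"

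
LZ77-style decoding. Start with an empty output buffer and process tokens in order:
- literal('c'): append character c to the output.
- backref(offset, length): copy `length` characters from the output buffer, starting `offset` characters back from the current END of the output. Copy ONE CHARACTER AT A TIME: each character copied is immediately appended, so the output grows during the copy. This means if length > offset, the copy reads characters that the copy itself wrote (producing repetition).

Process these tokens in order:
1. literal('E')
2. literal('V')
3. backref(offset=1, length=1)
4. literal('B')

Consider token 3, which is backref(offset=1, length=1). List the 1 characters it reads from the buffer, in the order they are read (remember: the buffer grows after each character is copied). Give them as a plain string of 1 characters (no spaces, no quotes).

Answer: V

Derivation:
Token 1: literal('E'). Output: "E"
Token 2: literal('V'). Output: "EV"
Token 3: backref(off=1, len=1). Buffer before: "EV" (len 2)
  byte 1: read out[1]='V', append. Buffer now: "EVV"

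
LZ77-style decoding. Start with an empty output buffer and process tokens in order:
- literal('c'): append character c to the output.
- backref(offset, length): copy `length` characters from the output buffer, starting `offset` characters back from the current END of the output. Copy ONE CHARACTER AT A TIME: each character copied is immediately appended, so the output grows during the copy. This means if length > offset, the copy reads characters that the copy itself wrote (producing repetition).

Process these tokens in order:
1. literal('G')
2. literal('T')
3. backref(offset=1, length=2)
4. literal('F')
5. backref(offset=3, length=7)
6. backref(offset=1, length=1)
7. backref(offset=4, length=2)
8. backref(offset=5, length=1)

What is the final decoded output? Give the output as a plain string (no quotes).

Answer: GTTTFTTFTTFTTTFF

Derivation:
Token 1: literal('G'). Output: "G"
Token 2: literal('T'). Output: "GT"
Token 3: backref(off=1, len=2) (overlapping!). Copied 'TT' from pos 1. Output: "GTTT"
Token 4: literal('F'). Output: "GTTTF"
Token 5: backref(off=3, len=7) (overlapping!). Copied 'TTFTTFT' from pos 2. Output: "GTTTFTTFTTFT"
Token 6: backref(off=1, len=1). Copied 'T' from pos 11. Output: "GTTTFTTFTTFTT"
Token 7: backref(off=4, len=2). Copied 'TF' from pos 9. Output: "GTTTFTTFTTFTTTF"
Token 8: backref(off=5, len=1). Copied 'F' from pos 10. Output: "GTTTFTTFTTFTTTFF"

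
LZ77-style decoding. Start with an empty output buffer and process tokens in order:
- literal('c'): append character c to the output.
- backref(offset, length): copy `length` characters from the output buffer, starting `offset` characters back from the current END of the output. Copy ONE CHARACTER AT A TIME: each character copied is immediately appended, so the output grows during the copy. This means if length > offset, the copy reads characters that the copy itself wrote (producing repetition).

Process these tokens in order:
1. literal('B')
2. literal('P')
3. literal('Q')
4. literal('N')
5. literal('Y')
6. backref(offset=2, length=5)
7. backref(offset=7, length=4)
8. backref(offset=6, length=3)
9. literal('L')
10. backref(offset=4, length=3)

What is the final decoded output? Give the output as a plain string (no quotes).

Token 1: literal('B'). Output: "B"
Token 2: literal('P'). Output: "BP"
Token 3: literal('Q'). Output: "BPQ"
Token 4: literal('N'). Output: "BPQN"
Token 5: literal('Y'). Output: "BPQNY"
Token 6: backref(off=2, len=5) (overlapping!). Copied 'NYNYN' from pos 3. Output: "BPQNYNYNYN"
Token 7: backref(off=7, len=4). Copied 'NYNY' from pos 3. Output: "BPQNYNYNYNNYNY"
Token 8: backref(off=6, len=3). Copied 'YNN' from pos 8. Output: "BPQNYNYNYNNYNYYNN"
Token 9: literal('L'). Output: "BPQNYNYNYNNYNYYNNL"
Token 10: backref(off=4, len=3). Copied 'YNN' from pos 14. Output: "BPQNYNYNYNNYNYYNNLYNN"

Answer: BPQNYNYNYNNYNYYNNLYNN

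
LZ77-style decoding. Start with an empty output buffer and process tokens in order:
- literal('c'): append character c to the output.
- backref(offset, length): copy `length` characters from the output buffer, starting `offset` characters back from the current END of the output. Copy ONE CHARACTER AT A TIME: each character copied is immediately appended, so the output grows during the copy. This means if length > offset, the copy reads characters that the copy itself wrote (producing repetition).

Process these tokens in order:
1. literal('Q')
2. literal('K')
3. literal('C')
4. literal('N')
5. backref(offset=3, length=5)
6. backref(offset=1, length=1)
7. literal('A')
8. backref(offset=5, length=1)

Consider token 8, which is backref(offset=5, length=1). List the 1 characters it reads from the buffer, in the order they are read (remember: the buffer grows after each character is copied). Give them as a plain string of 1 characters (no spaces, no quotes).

Answer: N

Derivation:
Token 1: literal('Q'). Output: "Q"
Token 2: literal('K'). Output: "QK"
Token 3: literal('C'). Output: "QKC"
Token 4: literal('N'). Output: "QKCN"
Token 5: backref(off=3, len=5) (overlapping!). Copied 'KCNKC' from pos 1. Output: "QKCNKCNKC"
Token 6: backref(off=1, len=1). Copied 'C' from pos 8. Output: "QKCNKCNKCC"
Token 7: literal('A'). Output: "QKCNKCNKCCA"
Token 8: backref(off=5, len=1). Buffer before: "QKCNKCNKCCA" (len 11)
  byte 1: read out[6]='N', append. Buffer now: "QKCNKCNKCCAN"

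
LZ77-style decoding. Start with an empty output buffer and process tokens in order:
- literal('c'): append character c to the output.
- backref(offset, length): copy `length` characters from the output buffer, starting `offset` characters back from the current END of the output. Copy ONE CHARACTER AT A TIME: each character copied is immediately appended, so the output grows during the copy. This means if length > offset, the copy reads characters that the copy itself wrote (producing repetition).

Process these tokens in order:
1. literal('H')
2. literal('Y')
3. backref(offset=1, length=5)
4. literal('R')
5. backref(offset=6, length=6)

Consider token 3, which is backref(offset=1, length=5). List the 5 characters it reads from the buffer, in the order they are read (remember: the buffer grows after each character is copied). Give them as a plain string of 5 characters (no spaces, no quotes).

Token 1: literal('H'). Output: "H"
Token 2: literal('Y'). Output: "HY"
Token 3: backref(off=1, len=5). Buffer before: "HY" (len 2)
  byte 1: read out[1]='Y', append. Buffer now: "HYY"
  byte 2: read out[2]='Y', append. Buffer now: "HYYY"
  byte 3: read out[3]='Y', append. Buffer now: "HYYYY"
  byte 4: read out[4]='Y', append. Buffer now: "HYYYYY"
  byte 5: read out[5]='Y', append. Buffer now: "HYYYYYY"

Answer: YYYYY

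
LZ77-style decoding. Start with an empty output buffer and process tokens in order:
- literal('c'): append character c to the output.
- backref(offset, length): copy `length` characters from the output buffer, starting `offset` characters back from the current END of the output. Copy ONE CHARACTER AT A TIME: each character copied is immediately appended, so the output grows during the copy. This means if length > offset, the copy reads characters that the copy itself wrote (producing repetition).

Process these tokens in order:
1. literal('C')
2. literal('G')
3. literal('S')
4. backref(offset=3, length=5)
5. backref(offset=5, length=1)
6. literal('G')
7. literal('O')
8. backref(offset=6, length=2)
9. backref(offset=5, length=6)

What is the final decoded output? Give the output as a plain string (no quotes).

Token 1: literal('C'). Output: "C"
Token 2: literal('G'). Output: "CG"
Token 3: literal('S'). Output: "CGS"
Token 4: backref(off=3, len=5) (overlapping!). Copied 'CGSCG' from pos 0. Output: "CGSCGSCG"
Token 5: backref(off=5, len=1). Copied 'C' from pos 3. Output: "CGSCGSCGC"
Token 6: literal('G'). Output: "CGSCGSCGCG"
Token 7: literal('O'). Output: "CGSCGSCGCGO"
Token 8: backref(off=6, len=2). Copied 'SC' from pos 5. Output: "CGSCGSCGCGOSC"
Token 9: backref(off=5, len=6) (overlapping!). Copied 'CGOSCC' from pos 8. Output: "CGSCGSCGCGOSCCGOSCC"

Answer: CGSCGSCGCGOSCCGOSCC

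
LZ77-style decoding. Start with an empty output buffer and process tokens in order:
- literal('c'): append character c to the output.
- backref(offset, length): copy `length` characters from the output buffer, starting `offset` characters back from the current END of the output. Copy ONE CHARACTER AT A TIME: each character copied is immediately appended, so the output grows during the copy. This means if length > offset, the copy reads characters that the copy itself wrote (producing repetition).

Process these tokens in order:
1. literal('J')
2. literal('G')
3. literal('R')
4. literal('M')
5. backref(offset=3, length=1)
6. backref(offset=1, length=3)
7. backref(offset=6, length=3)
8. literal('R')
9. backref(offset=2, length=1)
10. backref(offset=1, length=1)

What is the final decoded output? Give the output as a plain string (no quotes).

Answer: JGRMGGGGRMGRGG

Derivation:
Token 1: literal('J'). Output: "J"
Token 2: literal('G'). Output: "JG"
Token 3: literal('R'). Output: "JGR"
Token 4: literal('M'). Output: "JGRM"
Token 5: backref(off=3, len=1). Copied 'G' from pos 1. Output: "JGRMG"
Token 6: backref(off=1, len=3) (overlapping!). Copied 'GGG' from pos 4. Output: "JGRMGGGG"
Token 7: backref(off=6, len=3). Copied 'RMG' from pos 2. Output: "JGRMGGGGRMG"
Token 8: literal('R'). Output: "JGRMGGGGRMGR"
Token 9: backref(off=2, len=1). Copied 'G' from pos 10. Output: "JGRMGGGGRMGRG"
Token 10: backref(off=1, len=1). Copied 'G' from pos 12. Output: "JGRMGGGGRMGRGG"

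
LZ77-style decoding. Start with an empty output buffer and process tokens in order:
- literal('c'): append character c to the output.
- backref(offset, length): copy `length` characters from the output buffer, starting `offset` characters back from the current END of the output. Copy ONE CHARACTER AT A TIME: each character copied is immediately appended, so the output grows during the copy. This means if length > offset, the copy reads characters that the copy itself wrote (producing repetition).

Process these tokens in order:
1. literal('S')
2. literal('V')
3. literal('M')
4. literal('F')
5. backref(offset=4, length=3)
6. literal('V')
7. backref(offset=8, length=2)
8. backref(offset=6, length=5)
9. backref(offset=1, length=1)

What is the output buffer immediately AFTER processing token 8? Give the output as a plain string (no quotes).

Token 1: literal('S'). Output: "S"
Token 2: literal('V'). Output: "SV"
Token 3: literal('M'). Output: "SVM"
Token 4: literal('F'). Output: "SVMF"
Token 5: backref(off=4, len=3). Copied 'SVM' from pos 0. Output: "SVMFSVM"
Token 6: literal('V'). Output: "SVMFSVMV"
Token 7: backref(off=8, len=2). Copied 'SV' from pos 0. Output: "SVMFSVMVSV"
Token 8: backref(off=6, len=5). Copied 'SVMVS' from pos 4. Output: "SVMFSVMVSVSVMVS"

Answer: SVMFSVMVSVSVMVS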